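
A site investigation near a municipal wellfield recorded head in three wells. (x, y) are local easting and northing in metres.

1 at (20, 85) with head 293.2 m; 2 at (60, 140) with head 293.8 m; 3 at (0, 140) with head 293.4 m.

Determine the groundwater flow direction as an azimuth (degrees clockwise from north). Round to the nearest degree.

Taking 1 as reference: 2−1 = (40, 55, +0.6); 3−1 = (-20, 55, +0.2).
Determinant of the coordinate differences = 40·55 − (-20)·55 = 3300.
∂h/∂x = [(+0.6)·55 − (+0.2)·55] / 3300 = +0.006667
∂h/∂y = [40·(+0.2) − (-20)·(+0.6)] / 3300 = +0.006061
Flow direction (−∇h) has components (-0.006667 E, -0.006061 N).
Azimuth = atan2(E, N) = atan2(-0.006667, -0.006061) = 227.7° ≈ 228°.

228°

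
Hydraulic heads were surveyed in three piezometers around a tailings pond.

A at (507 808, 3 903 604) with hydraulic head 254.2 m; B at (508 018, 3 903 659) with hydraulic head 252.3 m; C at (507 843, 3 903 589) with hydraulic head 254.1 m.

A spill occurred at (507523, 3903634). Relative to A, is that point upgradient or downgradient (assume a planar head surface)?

With h = a·x + b·y + c and A as origin, the differences give:
  210·a + 55·b = -1.9
  35·a + (-15)·b = -0.1
Eliminate b (×(-15) and ×55, subtract): -5075·a = 34.00 → a = ∂h/∂x = -0.006700
Back-substitute: b = ∂h/∂y = -0.008966.
Head at (507523, 3903634) = 254.2 + (-0.006700)·(-285) + (-0.008966)·(30) = 255.84 m.
That is higher than the 254.2 m at A, so the point is upgradient.

upgradient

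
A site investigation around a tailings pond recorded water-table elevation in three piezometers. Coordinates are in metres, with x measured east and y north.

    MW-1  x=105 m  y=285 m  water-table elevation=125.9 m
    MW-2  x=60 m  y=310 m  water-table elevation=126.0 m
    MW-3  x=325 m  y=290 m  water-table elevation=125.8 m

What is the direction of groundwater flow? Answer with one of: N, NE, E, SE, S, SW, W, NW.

Three-point gradient (reference MW-1): Δ to MW-2 = (-45, 25, +0.1), Δ to MW-3 = (220, 5, -0.1).
∂h/∂x = -0.0005240, ∂h/∂y = +0.003057 (det = -5725).
Flow = −∇h = (+0.0005240 east, -0.003057 north), which points south.

S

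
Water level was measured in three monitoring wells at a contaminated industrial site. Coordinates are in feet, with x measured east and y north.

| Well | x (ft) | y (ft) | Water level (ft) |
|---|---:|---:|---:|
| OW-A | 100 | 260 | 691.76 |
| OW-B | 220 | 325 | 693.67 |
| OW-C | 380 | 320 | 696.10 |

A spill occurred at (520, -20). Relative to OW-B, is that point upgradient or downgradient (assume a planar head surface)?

upgradient

With h = a·x + b·y + c and OW-A as origin, the differences give:
  120·a + 65·b = +1.91
  280·a + 60·b = +4.34
Eliminate b (×60 and ×65, subtract): -11000·a = -167.500 → a = ∂h/∂x = +0.01523
Back-substitute: b = ∂h/∂y = +0.001273.
Head at (520, -20) = 691.76 + (+0.01523)·(420) + (+0.001273)·(-280) = 697.80 ft.
That is higher than the 693.67 ft at OW-B, so the point is upgradient.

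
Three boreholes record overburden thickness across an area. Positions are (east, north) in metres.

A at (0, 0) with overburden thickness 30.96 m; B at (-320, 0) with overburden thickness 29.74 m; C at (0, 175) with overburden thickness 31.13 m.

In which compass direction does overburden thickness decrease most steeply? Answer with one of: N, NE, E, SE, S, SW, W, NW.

W

∂d/∂x = (29.74 − 30.96) / (-320 − 0) = +0.003813
∂d/∂y = (31.13 − 30.96) / (175 − 0) = +0.0009714
Steepest decrease is along −∇f = (-0.003813 E, -0.0009714 N) → west.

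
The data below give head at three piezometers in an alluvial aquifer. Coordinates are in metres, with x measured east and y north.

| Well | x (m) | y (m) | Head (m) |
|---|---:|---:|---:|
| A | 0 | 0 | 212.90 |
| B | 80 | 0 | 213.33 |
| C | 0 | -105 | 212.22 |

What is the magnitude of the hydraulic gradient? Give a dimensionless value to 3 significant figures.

0.00842

∂h/∂x = (213.33 − 212.90) / (80 − 0) = +0.005375
∂h/∂y = (212.22 − 212.90) / (-105 − 0) = +0.006476
|∇h| = √(0.005375² + 0.006476²) = 0.008416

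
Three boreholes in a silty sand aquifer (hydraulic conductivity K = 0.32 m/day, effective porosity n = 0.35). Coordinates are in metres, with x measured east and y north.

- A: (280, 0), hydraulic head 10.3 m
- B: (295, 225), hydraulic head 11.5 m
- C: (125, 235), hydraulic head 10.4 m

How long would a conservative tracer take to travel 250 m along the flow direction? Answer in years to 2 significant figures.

90 years

Three-point gradient (reference A): Δ to B = (15, 225, +1.2), Δ to C = (-155, 235, +0.1).
∂h/∂x = +0.006758, ∂h/∂y = +0.004883 (det = 38400).
|∇h| = √(0.006758² + 0.004883²) = 0.008338
Seepage velocity v = K·i/n = 0.32 × 0.008338 / 0.35 = 0.007623 m/day.
t = 250 / 0.007623 = 3.28e+04 days = 89.8 years.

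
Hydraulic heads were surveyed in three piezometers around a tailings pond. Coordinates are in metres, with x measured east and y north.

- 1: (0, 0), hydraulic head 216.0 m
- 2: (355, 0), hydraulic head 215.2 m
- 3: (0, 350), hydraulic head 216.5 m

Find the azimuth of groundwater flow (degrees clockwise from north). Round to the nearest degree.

∂h/∂x = (215.2 − 216.0) / (355 − 0) = -0.002254
∂h/∂y = (216.5 − 216.0) / (350 − 0) = +0.001429
Flow direction (−∇h) has components (+0.002254 E, -0.001429 N).
Azimuth = atan2(E, N) = atan2(+0.002254, -0.001429) = 122.4° ≈ 122°.

122°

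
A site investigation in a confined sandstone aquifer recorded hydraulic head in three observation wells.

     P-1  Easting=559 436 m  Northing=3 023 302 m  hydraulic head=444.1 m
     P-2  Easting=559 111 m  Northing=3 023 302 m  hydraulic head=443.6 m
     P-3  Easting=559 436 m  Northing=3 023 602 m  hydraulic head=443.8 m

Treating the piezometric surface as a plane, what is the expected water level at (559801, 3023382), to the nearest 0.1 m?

∂h/∂x = (443.6 − 444.1) / (559111 − 559436) = +0.001538
∂h/∂y = (443.8 − 444.1) / (3023602 − 3023302) = -0.001000
h(559801, 3023382) = 444.1 + (+0.001538)·(365) + (-0.001000)·(80) = 444.1 +0.562 -0.080 = 444.582 m.

444.6 m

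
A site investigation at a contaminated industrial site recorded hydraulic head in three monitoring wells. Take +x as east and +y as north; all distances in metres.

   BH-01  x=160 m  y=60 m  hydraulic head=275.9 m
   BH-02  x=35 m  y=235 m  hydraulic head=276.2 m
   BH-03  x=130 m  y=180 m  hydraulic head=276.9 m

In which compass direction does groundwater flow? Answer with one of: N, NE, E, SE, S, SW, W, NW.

SW

Taking BH-01 as reference: BH-02−BH-01 = (-125, 175, +0.3); BH-03−BH-01 = (-30, 120, +1.0).
Determinant of the coordinate differences = (-125)·120 − (-30)·175 = -9750.
∂h/∂x = [(+0.3)·120 − (+1.0)·175] / -9750 = +0.01426
∂h/∂y = [(-125)·(+1.0) − (-30)·(+0.3)] / -9750 = +0.01190
Flow = −∇h = (-0.01426 east, -0.01190 north), which points southwest.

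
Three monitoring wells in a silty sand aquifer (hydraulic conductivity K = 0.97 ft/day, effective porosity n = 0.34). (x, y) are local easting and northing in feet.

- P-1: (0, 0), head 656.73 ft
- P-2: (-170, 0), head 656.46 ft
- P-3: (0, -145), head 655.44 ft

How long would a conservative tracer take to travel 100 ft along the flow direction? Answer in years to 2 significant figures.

11 years

∂h/∂x = (656.46 − 656.73) / (-170 − 0) = +0.001588
∂h/∂y = (655.44 − 656.73) / (-145 − 0) = +0.008897
|∇h| = √(0.001588² + 0.008897²) = 0.009038
Seepage velocity v = K·i/n = 0.97 × 0.009038 / 0.34 = 0.02578 ft/day.
t = 100 / 0.02578 = 3879 days = 10.6 years.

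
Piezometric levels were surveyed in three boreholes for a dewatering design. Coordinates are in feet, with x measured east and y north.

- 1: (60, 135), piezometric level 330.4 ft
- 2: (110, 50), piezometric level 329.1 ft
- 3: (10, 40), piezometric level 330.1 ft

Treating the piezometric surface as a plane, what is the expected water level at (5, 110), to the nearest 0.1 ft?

Differences from 1: to 2 (Δx, Δy, Δh) = (50, -85, -1.3); to 3 = (-50, -95, -0.3).
Solve a·Δx + b·Δy = Δh: det = 50·(-95) − (-50)·(-85) = -9000.
∂h/∂x = [(-1.3)·(-95) − (-0.3)·(-85)] / -9000 = -0.01089
∂h/∂y = [50·(-0.3) − (-50)·(-1.3)] / -9000 = +0.008889
h(5, 110) = 330.4 + (-0.01089)·(-55) + (+0.008889)·(-25) = 330.4 +0.599 -0.222 = 330.777 ft.

330.8 ft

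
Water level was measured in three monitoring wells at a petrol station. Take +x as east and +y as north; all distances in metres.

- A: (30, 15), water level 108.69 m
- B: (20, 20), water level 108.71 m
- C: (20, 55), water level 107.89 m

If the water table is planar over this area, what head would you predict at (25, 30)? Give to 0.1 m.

With h = a·x + b·y + c and A as origin, the differences give:
  (-10)·a + 5·b = +0.02
  (-10)·a + 40·b = -0.80
Eliminate b (×40 and ×5, subtract): -350·a = 4.800 → a = ∂h/∂x = -0.01371
Back-substitute: b = ∂h/∂y = -0.02343.
h(25, 30) = 108.69 + (-0.01371)·(-5) + (-0.02343)·(15) = 108.69 +0.069 -0.351 = 108.407 m.

108.4 m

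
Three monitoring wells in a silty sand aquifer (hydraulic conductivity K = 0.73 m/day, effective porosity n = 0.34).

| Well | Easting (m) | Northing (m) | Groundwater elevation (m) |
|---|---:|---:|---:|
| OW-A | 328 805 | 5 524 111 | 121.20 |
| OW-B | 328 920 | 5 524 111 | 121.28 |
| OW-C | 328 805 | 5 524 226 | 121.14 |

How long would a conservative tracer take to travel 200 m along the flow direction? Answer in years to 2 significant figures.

290 years

∂h/∂x = (121.28 − 121.20) / (328920 − 328805) = +0.0006957
∂h/∂y = (121.14 − 121.20) / (5524226 − 5524111) = -0.0005217
|∇h| = √(0.0006957² + -0.0005217²) = 0.0008696
Seepage velocity v = K·i/n = 0.73 × 0.0008696 / 0.34 = 0.001867 m/day.
t = 200 / 0.001867 = 1.071e+05 days = 293 years.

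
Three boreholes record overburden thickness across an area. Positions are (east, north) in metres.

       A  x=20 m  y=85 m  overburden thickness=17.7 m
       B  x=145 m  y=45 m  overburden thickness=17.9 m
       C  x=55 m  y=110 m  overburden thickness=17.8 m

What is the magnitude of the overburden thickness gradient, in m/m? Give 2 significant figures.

Differences from A: to B (Δx, Δy, Δh) = (125, -40, +0.2); to C = (35, 25, +0.1).
Determinant of the coordinate differences = 125·25 − 35·(-40) = 4525.
∂d/∂x = [(+0.2)·25 − (+0.1)·(-40)] / 4525 = +0.001989
∂d/∂y = [125·(+0.1) − 35·(+0.2)] / 4525 = +0.001215
|∇f| = √(0.001989² + 0.001215²) = 0.002331 m/m

0.0023 m/m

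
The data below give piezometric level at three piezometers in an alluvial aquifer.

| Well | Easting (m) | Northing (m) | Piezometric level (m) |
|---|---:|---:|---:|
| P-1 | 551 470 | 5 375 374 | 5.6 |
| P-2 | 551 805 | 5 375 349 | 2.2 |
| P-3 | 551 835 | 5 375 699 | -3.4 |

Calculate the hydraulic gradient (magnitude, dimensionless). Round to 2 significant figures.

0.019

Differences from P-1: to P-2 (Δx, Δy, Δh) = (335, -25, -3.4); to P-3 = (365, 325, -9.0).
Determinant of the coordinate differences = 335·325 − 365·(-25) = 118000.
∂h/∂x = [(-3.4)·325 − (-9.0)·(-25)] / 118000 = -0.01127
∂h/∂y = [335·(-9.0) − 365·(-3.4)] / 118000 = -0.01503
|∇h| = √(-0.01127² + -0.01503²) = 0.01879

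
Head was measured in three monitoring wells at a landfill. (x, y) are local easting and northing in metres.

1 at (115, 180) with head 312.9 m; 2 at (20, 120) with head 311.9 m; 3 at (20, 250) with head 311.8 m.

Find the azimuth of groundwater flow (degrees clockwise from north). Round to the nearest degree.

Differences from 1: to 2 (Δx, Δy, Δh) = (-95, -60, -1.0); to 3 = (-95, 70, -1.1).
Determinant of the coordinate differences = (-95)·70 − (-95)·(-60) = -12350.
∂h/∂x = [(-1.0)·70 − (-1.1)·(-60)] / -12350 = +0.01101
∂h/∂y = [(-95)·(-1.1) − (-95)·(-1.0)] / -12350 = -0.0007692
Flow direction (−∇h) has components (-0.01101 E, +0.0007692 N).
Azimuth = atan2(E, N) = atan2(-0.01101, +0.0007692) = 274.0° ≈ 274°.

274°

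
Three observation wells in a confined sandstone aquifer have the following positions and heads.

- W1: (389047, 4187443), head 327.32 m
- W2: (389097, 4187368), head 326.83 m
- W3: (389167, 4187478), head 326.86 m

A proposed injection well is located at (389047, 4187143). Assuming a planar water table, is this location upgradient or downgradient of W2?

Three-point gradient (reference W1): Δ to W2 = (50, -75, -0.49), Δ to W3 = (120, 35, -0.46).
∂h/∂x = -0.004805, ∂h/∂y = +0.003330 (det = 10750).
Head at (389047, 4187143) = 327.32 + (-0.004805)·(0) + (+0.003330)·(-300) = 326.32 m.
That is lower than the 326.83 m at W2, so the point is downgradient.

downgradient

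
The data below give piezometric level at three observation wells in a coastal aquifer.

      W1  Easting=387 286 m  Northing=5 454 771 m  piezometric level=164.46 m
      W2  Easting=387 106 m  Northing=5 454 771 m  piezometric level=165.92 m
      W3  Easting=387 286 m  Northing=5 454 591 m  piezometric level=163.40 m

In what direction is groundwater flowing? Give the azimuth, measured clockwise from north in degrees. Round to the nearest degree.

∂h/∂x = (165.92 − 164.46) / (387106 − 387286) = -0.008111
∂h/∂y = (163.40 − 164.46) / (5454591 − 5454771) = +0.005889
Flow direction (−∇h) has components (+0.008111 E, -0.005889 N).
Azimuth = atan2(E, N) = atan2(+0.008111, -0.005889) = 126.0° ≈ 126°.

126°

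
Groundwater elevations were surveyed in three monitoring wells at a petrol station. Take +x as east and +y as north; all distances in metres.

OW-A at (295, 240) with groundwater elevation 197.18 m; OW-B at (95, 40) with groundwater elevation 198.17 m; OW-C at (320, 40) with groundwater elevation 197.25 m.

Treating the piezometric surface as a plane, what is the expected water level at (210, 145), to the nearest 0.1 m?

197.6 m

Taking OW-A as reference: OW-B−OW-A = (-200, -200, +0.99); OW-C−OW-A = (25, -200, +0.07).
Solve a·Δx + b·Δy = Δh: det = (-200)·(-200) − 25·(-200) = 45000.
∂h/∂x = [(+0.99)·(-200) − (+0.07)·(-200)] / 45000 = -0.004089
∂h/∂y = [(-200)·(+0.07) − 25·(+0.99)] / 45000 = -0.0008611
h(210, 145) = 197.18 + (-0.004089)·(-85) + (-0.0008611)·(-95) = 197.18 +0.348 +0.082 = 197.609 m.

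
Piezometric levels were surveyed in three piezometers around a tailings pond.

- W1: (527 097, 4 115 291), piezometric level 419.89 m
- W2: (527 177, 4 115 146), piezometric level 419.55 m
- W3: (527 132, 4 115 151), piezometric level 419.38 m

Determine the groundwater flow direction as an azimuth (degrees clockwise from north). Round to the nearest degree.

Three-point gradient (reference W1): Δ to W2 = (80, -145, -0.34), Δ to W3 = (35, -140, -0.51).
∂h/∂x = +0.004302, ∂h/∂y = +0.004718 (det = -6125).
Flow direction (−∇h) has components (-0.004302 E, -0.004718 N).
Azimuth = atan2(E, N) = atan2(-0.004302, -0.004718) = 222.4° ≈ 222°.

222°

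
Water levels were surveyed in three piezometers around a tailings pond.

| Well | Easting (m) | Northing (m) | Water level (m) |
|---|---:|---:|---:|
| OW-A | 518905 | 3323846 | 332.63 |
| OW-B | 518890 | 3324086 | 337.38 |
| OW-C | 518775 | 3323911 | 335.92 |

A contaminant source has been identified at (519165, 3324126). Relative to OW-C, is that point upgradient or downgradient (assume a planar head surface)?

downgradient

With h = a·x + b·y + c and OW-A as origin, the differences give:
  (-15)·a + 240·b = +4.75
  (-130)·a + 65·b = +3.29
Eliminate b (×65 and ×240, subtract): 30225·a = -480.850 → a = ∂h/∂x = -0.01591
Back-substitute: b = ∂h/∂y = +0.01880.
Head at (519165, 3324126) = 332.63 + (-0.01591)·(260) + (+0.01880)·(280) = 333.76 m.
That is lower than the 335.92 m at OW-C, so the point is downgradient.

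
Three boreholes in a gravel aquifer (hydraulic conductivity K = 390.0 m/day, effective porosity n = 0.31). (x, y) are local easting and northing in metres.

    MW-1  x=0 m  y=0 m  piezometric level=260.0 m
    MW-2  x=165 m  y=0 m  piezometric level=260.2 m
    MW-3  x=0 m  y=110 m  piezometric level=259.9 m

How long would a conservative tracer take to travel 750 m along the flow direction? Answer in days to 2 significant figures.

∂h/∂x = (260.2 − 260.0) / (165 − 0) = +0.001212
∂h/∂y = (259.9 − 260.0) / (110 − 0) = -0.0009091
|∇h| = √(0.001212² + -0.0009091²) = 0.001515
Seepage velocity v = K·i/n = 390.0 × 0.001515 / 0.31 = 1.906 m/day.
t = 750 / 1.906 = 393.5 days.

390 days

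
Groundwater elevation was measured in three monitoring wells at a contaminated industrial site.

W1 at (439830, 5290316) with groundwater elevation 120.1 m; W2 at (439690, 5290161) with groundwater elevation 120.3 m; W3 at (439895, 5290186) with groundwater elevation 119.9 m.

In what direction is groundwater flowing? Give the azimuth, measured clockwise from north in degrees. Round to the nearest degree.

With h = a·x + b·y + c and W1 as origin, the differences give:
  (-140)·a + (-155)·b = +0.2
  65·a + (-130)·b = -0.2
Eliminate b (×(-130) and ×(-155), subtract): 28275·a = -57.00 → a = ∂h/∂x = -0.002016
Back-substitute: b = ∂h/∂y = +0.0005305.
Flow direction (−∇h) has components (+0.002016 E, -0.0005305 N).
Azimuth = atan2(E, N) = atan2(+0.002016, -0.0005305) = 104.7° ≈ 105°.

105°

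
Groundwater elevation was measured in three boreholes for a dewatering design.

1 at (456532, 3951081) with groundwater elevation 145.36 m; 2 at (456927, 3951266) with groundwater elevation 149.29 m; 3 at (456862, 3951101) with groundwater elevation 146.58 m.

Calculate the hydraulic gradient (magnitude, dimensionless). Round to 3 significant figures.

With h = a·x + b·y + c and 1 as origin, the differences give:
  395·a + 185·b = +3.93
  330·a + 20·b = +1.22
Eliminate b (×20 and ×185, subtract): -53150·a = -147.100 → a = ∂h/∂x = +0.002768
Back-substitute: b = ∂h/∂y = +0.01533.
|∇h| = √(0.002768² + 0.01533²) = 0.01558

0.0156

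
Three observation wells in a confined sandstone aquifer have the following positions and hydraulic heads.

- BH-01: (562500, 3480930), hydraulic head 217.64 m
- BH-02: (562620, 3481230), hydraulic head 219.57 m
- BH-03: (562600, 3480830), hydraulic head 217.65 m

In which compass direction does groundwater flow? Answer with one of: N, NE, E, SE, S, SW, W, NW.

Differences from BH-01: to BH-02 (Δx, Δy, Δh) = (120, 300, +1.93); to BH-03 = (100, -100, +0.01).
Solve a·Δx + b·Δy = Δh: det = 120·(-100) − 100·300 = -42000.
∂h/∂x = [(+1.93)·(-100) − (+0.01)·300] / -42000 = +0.004667
∂h/∂y = [120·(+0.01) − 100·(+1.93)] / -42000 = +0.004567
Flow = −∇h = (-0.004667 east, -0.004567 north), which points southwest.

SW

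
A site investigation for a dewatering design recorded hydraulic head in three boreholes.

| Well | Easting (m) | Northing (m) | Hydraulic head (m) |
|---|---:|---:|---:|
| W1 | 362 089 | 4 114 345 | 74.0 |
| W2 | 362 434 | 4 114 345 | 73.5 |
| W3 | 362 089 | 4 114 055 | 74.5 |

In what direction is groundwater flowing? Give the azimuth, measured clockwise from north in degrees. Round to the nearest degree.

∂h/∂x = (73.5 − 74.0) / (362434 − 362089) = -0.001449
∂h/∂y = (74.5 − 74.0) / (4114055 − 4114345) = -0.001724
Flow direction (−∇h) has components (+0.001449 E, +0.001724 N).
Azimuth = atan2(E, N) = atan2(+0.001449, +0.001724) = 40.0° ≈ 040°.

040°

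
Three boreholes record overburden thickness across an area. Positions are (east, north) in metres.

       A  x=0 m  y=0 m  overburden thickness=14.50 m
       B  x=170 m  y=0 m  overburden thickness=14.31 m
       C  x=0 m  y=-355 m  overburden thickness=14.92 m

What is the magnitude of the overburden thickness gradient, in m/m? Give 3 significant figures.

∂d/∂x = (14.31 − 14.50) / (170 − 0) = -0.001118
∂d/∂y = (14.92 − 14.50) / (-355 − 0) = -0.001183
|∇f| = √(-0.001118² + -0.001183²) = 0.001628 m/m

0.00163 m/m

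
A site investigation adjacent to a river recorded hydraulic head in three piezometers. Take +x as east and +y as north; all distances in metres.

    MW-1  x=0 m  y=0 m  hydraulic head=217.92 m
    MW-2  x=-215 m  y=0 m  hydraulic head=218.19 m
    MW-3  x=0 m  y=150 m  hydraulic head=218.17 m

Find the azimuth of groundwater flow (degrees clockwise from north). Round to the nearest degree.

143°

∂h/∂x = (218.19 − 217.92) / (-215 − 0) = -0.001256
∂h/∂y = (218.17 − 217.92) / (150 − 0) = +0.001667
Flow direction (−∇h) has components (+0.001256 E, -0.001667 N).
Azimuth = atan2(E, N) = atan2(+0.001256, -0.001667) = 143.0° ≈ 143°.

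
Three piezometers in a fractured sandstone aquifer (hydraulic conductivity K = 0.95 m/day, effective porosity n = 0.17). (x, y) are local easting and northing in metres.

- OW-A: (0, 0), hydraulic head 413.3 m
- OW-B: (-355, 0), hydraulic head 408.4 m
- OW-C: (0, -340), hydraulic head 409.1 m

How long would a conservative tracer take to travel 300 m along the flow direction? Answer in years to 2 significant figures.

∂h/∂x = (408.4 − 413.3) / (-355 − 0) = +0.01380
∂h/∂y = (409.1 − 413.3) / (-340 − 0) = +0.01235
|∇h| = √(0.01380² + 0.01235²) = 0.01852
Seepage velocity v = K·i/n = 0.95 × 0.01852 / 0.17 = 0.1035 m/day.
t = 300 / 0.1035 = 2899 days = 7.94 years.

7.9 years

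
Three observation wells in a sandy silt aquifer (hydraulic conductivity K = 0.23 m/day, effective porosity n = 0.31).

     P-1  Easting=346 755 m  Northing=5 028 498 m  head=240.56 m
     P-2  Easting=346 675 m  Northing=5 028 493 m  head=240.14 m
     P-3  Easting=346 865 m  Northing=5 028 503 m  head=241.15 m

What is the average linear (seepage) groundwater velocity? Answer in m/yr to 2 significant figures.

2.4 m/yr

Taking P-1 as reference: P-2−P-1 = (-80, -5, -0.42); P-3−P-1 = (110, 5, +0.59).
Determinant of the coordinate differences = (-80)·5 − 110·(-5) = 150.
∂h/∂x = [(-0.42)·5 − (+0.59)·(-5)] / 150 = +0.005667
∂h/∂y = [(-80)·(+0.59) − 110·(-0.42)] / 150 = -0.006667
|∇h| = √(0.005667² + -0.006667²) = 0.00875
Seepage velocity v = K·i/n = 0.23 × 0.00875 / 0.31 = 0.006492 m/day = 2.371 m/yr.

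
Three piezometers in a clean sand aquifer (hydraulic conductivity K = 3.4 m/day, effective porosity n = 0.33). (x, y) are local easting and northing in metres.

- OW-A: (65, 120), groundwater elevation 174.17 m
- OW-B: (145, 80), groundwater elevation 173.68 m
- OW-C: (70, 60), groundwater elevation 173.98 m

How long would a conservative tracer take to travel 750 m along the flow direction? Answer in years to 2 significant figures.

36 years

Taking OW-A as reference: OW-B−OW-A = (80, -40, -0.49); OW-C−OW-A = (5, -60, -0.19).
Determinant of the coordinate differences = 80·(-60) − 5·(-40) = -4600.
∂h/∂x = [(-0.49)·(-60) − (-0.19)·(-40)] / -4600 = -0.004739
∂h/∂y = [80·(-0.19) − 5·(-0.49)] / -4600 = +0.002772
|∇h| = √(-0.004739² + 0.002772²) = 0.00549
Seepage velocity v = K·i/n = 3.4 × 0.00549 / 0.33 = 0.05656 m/day.
t = 750 / 0.05656 = 1.326e+04 days = 36.3 years.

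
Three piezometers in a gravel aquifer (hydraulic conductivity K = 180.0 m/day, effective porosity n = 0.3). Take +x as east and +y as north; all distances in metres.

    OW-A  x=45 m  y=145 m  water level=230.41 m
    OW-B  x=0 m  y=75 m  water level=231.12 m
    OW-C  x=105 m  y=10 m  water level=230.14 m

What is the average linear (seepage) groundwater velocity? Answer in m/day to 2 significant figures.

Taking OW-A as reference: OW-B−OW-A = (-45, -70, +0.71); OW-C−OW-A = (60, -135, -0.27).
Solve a·Δx + b·Δy = Δh: det = (-45)·(-135) − 60·(-70) = 10275.
∂h/∂x = [(+0.71)·(-135) − (-0.27)·(-70)] / 10275 = -0.01117
∂h/∂y = [(-45)·(-0.27) − 60·(+0.71)] / 10275 = -0.002964
|∇h| = √(-0.01117² + -0.002964²) = 0.01156
Seepage velocity v = K·i/n = 180.0 × 0.01156 / 0.3 = 6.936 m/day.

6.9 m/day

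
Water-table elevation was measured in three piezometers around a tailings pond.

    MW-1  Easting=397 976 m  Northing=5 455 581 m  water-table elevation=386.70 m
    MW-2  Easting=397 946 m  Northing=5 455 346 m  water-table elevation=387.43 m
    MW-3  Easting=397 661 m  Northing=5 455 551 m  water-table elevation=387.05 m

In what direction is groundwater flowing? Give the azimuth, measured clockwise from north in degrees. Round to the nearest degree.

Taking MW-1 as reference: MW-2−MW-1 = (-30, -235, +0.73); MW-3−MW-1 = (-315, -30, +0.35).
Determinant of the coordinate differences = (-30)·(-30) − (-315)·(-235) = -73125.
∂h/∂x = [(+0.73)·(-30) − (+0.35)·(-235)] / -73125 = -0.0008253
∂h/∂y = [(-30)·(+0.35) − (-315)·(+0.73)] / -73125 = -0.003001
Flow direction (−∇h) has components (+0.0008253 E, +0.003001 N).
Azimuth = atan2(E, N) = atan2(+0.0008253, +0.003001) = 15.4° ≈ 015°.

015°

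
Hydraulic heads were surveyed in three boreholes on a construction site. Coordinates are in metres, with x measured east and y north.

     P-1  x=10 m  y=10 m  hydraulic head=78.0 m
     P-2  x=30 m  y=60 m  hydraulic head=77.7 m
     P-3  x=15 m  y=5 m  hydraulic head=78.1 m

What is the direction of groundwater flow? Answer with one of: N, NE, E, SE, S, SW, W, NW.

Taking P-1 as reference: P-2−P-1 = (20, 50, -0.3); P-3−P-1 = (5, -5, +0.1).
Determinant of the coordinate differences = 20·(-5) − 5·50 = -350.
∂h/∂x = [(-0.3)·(-5) − (+0.1)·50] / -350 = +0.010000
∂h/∂y = [20·(+0.1) − 5·(-0.3)] / -350 = -0.010000
Flow = −∇h = (-0.010000 east, +0.010000 north), which points northwest.

NW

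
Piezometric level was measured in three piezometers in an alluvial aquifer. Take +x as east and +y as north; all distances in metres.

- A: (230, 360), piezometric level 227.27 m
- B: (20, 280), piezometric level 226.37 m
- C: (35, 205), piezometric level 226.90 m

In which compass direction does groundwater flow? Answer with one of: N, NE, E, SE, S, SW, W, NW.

With h = a·x + b·y + c and A as origin, the differences give:
  (-210)·a + (-80)·b = -0.90
  (-195)·a + (-155)·b = -0.37
Eliminate b (×(-155) and ×(-80), subtract): 16950·a = 109.900 → a = ∂h/∂x = +0.006484
Back-substitute: b = ∂h/∂y = -0.005770.
Flow = −∇h = (-0.006484 east, +0.005770 north), which points northwest.

NW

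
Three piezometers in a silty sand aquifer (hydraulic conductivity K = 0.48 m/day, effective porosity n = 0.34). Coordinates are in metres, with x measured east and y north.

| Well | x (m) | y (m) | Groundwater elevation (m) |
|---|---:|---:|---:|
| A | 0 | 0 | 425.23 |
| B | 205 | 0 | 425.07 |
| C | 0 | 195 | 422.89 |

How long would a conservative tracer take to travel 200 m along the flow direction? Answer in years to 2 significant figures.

∂h/∂x = (425.07 − 425.23) / (205 − 0) = -0.0007805
∂h/∂y = (422.89 − 425.23) / (195 − 0) = -0.01200
|∇h| = √(-0.0007805² + -0.01200²) = 0.01203
Seepage velocity v = K·i/n = 0.48 × 0.01203 / 0.34 = 0.01698 m/day.
t = 200 / 0.01698 = 1.178e+04 days = 32.3 years.

32 years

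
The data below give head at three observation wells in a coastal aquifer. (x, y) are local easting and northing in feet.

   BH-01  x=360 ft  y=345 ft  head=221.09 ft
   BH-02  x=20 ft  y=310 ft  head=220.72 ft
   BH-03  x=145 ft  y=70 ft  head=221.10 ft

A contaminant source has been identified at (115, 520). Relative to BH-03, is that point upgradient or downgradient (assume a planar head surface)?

Differences from BH-01: to BH-02 (Δx, Δy, Δh) = (-340, -35, -0.37); to BH-03 = (-215, -275, +0.01).
Solve a·Δx + b·Δy = Δh: det = (-340)·(-275) − (-215)·(-35) = 85975.
∂h/∂x = [(-0.37)·(-275) − (+0.01)·(-35)] / 85975 = +0.001188
∂h/∂y = [(-340)·(+0.01) − (-215)·(-0.37)] / 85975 = -0.0009648
Head at (115, 520) = 221.09 + (+0.001188)·(-245) + (-0.0009648)·(175) = 220.63 ft.
That is lower than the 221.10 ft at BH-03, so the point is downgradient.

downgradient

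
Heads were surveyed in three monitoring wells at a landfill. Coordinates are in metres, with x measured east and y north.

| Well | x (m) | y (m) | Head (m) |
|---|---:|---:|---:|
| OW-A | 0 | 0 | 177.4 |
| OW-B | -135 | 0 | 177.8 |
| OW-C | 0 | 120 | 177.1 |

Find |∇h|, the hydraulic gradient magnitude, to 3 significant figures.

∂h/∂x = (177.8 − 177.4) / (-135 − 0) = -0.002963
∂h/∂y = (177.1 − 177.4) / (120 − 0) = -0.002500
|∇h| = √(-0.002963² + -0.002500²) = 0.003877

0.00388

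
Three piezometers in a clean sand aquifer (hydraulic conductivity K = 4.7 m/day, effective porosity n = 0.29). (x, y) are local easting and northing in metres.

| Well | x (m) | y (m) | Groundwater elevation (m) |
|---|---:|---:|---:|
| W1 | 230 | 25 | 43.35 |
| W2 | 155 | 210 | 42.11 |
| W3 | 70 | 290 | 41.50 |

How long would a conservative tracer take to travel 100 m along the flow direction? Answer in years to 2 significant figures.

2.7 years

Differences from W1: to W2 (Δx, Δy, Δh) = (-75, 185, -1.24); to W3 = (-160, 265, -1.85).
Determinant of the coordinate differences = (-75)·265 − (-160)·185 = 9725.
∂h/∂x = [(-1.24)·265 − (-1.85)·185] / 9725 = +0.001404
∂h/∂y = [(-75)·(-1.85) − (-160)·(-1.24)] / 9725 = -0.006134
|∇h| = √(0.001404² + -0.006134²) = 0.006293
Seepage velocity v = K·i/n = 4.7 × 0.006293 / 0.29 = 0.102 m/day.
t = 100 / 0.102 = 980.4 days = 2.68 years.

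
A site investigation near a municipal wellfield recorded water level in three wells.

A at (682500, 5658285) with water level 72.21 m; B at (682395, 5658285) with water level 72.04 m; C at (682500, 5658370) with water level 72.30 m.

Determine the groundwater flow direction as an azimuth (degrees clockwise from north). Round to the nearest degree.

∂h/∂x = (72.04 − 72.21) / (682395 − 682500) = +0.001619
∂h/∂y = (72.30 − 72.21) / (5658370 − 5658285) = +0.001059
Flow direction (−∇h) has components (-0.001619 E, -0.001059 N).
Azimuth = atan2(E, N) = atan2(-0.001619, -0.001059) = 236.8° ≈ 237°.

237°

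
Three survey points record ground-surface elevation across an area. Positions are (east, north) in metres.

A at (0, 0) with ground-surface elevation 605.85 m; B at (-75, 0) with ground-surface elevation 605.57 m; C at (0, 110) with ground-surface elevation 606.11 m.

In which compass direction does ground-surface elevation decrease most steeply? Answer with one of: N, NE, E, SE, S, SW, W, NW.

∂z/∂x = (605.57 − 605.85) / (-75 − 0) = +0.003733
∂z/∂y = (606.11 − 605.85) / (110 − 0) = +0.002364
Steepest decrease is along −∇f = (-0.003733 E, -0.002364 N) → southwest.

SW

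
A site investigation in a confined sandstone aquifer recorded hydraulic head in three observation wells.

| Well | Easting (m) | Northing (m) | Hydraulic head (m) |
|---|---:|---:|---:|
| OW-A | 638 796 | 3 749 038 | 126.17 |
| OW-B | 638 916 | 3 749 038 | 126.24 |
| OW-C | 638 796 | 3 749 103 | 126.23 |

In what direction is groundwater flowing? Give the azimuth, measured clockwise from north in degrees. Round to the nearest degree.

∂h/∂x = (126.24 − 126.17) / (638916 − 638796) = +0.0005833
∂h/∂y = (126.23 − 126.17) / (3749103 − 3749038) = +0.0009231
Flow direction (−∇h) has components (-0.0005833 E, -0.0009231 N).
Azimuth = atan2(E, N) = atan2(-0.0005833, -0.0009231) = 212.3° ≈ 212°.

212°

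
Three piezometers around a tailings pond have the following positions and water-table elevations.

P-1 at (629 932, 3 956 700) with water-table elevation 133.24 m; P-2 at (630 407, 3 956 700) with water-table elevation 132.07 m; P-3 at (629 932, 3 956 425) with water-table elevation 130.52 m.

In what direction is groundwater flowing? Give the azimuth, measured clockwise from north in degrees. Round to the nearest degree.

166°

∂h/∂x = (132.07 − 133.24) / (630407 − 629932) = -0.002463
∂h/∂y = (130.52 − 133.24) / (3956425 − 3956700) = +0.009891
Flow direction (−∇h) has components (+0.002463 E, -0.009891 N).
Azimuth = atan2(E, N) = atan2(+0.002463, -0.009891) = 166.0° ≈ 166°.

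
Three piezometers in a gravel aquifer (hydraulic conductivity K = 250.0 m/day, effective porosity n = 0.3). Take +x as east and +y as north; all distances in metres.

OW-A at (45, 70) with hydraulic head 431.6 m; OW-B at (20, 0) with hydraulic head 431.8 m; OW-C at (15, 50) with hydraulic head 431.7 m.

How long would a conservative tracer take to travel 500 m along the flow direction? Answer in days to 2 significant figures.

Taking OW-A as reference: OW-B−OW-A = (-25, -70, +0.2); OW-C−OW-A = (-30, -20, +0.1).
Determinant of the coordinate differences = (-25)·(-20) − (-30)·(-70) = -1600.
∂h/∂x = [(+0.2)·(-20) − (+0.1)·(-70)] / -1600 = -0.001875
∂h/∂y = [(-25)·(+0.1) − (-30)·(+0.2)] / -1600 = -0.002188
|∇h| = √(-0.001875² + -0.002188²) = 0.002881
Seepage velocity v = K·i/n = 250.0 × 0.002881 / 0.3 = 2.401 m/day.
t = 500 / 2.401 = 208.2 days.

210 days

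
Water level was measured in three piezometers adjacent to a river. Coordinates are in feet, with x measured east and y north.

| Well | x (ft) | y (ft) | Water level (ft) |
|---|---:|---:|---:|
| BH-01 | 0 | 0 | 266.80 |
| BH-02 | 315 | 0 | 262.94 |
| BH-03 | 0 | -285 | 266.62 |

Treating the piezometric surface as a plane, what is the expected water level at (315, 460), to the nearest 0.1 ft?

∂h/∂x = (262.94 − 266.80) / (315 − 0) = -0.01225
∂h/∂y = (266.62 − 266.80) / (-285 − 0) = +0.0006316
h(315, 460) = 266.80 + (-0.01225)·(315) + (+0.0006316)·(460) = 266.80 -3.860 +0.291 = 263.231 ft.

263.2 ft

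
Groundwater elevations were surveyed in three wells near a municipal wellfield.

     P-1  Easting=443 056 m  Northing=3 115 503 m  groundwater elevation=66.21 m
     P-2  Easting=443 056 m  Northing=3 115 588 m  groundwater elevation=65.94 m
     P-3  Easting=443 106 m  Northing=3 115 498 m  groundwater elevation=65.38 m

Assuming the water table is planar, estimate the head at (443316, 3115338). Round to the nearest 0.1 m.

62.3 m

With h = a·x + b·y + c and P-1 as origin, the differences give:
  0·a + 85·b = -0.27
  50·a + (-5)·b = -0.83
Eliminate b (×(-5) and ×85, subtract): -4250·a = 71.900 → a = ∂h/∂x = -0.01692
Back-substitute: b = ∂h/∂y = -0.003176.
h(443316, 3115338) = 66.21 + (-0.01692)·(260) + (-0.003176)·(-165) = 66.21 -4.399 +0.524 = 62.336 m.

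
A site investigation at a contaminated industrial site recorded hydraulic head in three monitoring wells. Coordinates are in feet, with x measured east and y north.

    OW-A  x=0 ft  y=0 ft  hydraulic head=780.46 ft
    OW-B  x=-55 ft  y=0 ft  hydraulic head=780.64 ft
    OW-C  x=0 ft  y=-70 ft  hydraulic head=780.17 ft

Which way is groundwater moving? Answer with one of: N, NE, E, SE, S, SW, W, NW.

SE

∂h/∂x = (780.64 − 780.46) / (-55 − 0) = -0.003273
∂h/∂y = (780.17 − 780.46) / (-70 − 0) = +0.004143
Flow = −∇h = (+0.003273 east, -0.004143 north), which points southeast.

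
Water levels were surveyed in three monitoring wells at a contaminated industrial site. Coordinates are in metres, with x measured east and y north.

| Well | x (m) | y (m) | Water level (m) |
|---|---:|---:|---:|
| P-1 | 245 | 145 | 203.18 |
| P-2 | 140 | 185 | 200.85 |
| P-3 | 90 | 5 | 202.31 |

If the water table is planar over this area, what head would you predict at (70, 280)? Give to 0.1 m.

198.4 m

Three-point gradient (reference P-1): Δ to P-2 = (-105, 40, -2.33), Δ to P-3 = (-155, -140, -0.87).
∂h/∂x = +0.01727, ∂h/∂y = -0.01291 (det = 20900).
h(70, 280) = 203.18 + (+0.01727)·(-175) + (-0.01291)·(135) = 203.18 -3.023 -1.743 = 198.415 m.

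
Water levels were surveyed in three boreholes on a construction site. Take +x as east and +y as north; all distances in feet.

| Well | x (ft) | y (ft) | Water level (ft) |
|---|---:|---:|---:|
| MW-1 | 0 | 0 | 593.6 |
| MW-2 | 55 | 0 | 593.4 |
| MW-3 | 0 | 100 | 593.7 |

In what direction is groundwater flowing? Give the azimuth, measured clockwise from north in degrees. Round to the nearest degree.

105°

∂h/∂x = (593.4 − 593.6) / (55 − 0) = -0.003636
∂h/∂y = (593.7 − 593.6) / (100 − 0) = +0.001000
Flow direction (−∇h) has components (+0.003636 E, -0.001000 N).
Azimuth = atan2(E, N) = atan2(+0.003636, -0.001000) = 105.4° ≈ 105°.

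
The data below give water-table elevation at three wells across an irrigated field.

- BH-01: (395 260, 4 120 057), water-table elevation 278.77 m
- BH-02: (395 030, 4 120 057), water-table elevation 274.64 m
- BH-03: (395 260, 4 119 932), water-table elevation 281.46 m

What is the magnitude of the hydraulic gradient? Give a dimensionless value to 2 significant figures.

0.028

∂h/∂x = (274.64 − 278.77) / (395030 − 395260) = +0.01796
∂h/∂y = (281.46 − 278.77) / (4119932 − 4120057) = -0.02152
|∇h| = √(0.01796² + -0.02152²) = 0.02803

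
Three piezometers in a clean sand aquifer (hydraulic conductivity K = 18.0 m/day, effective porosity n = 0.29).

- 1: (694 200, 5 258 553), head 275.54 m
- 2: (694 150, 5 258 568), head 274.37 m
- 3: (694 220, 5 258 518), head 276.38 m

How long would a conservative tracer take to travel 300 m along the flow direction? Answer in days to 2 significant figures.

210 days

Differences from 1: to 2 (Δx, Δy, Δh) = (-50, 15, -1.17); to 3 = (20, -35, +0.84).
Solve a·Δx + b·Δy = Δh: det = (-50)·(-35) − 20·15 = 1450.
∂h/∂x = [(-1.17)·(-35) − (+0.84)·15] / 1450 = +0.01955
∂h/∂y = [(-50)·(+0.84) − 20·(-1.17)] / 1450 = -0.01283
|∇h| = √(0.01955² + -0.01283²) = 0.02338
Seepage velocity v = K·i/n = 18.0 × 0.02338 / 0.29 = 1.451 m/day.
t = 300 / 1.451 = 206.8 days.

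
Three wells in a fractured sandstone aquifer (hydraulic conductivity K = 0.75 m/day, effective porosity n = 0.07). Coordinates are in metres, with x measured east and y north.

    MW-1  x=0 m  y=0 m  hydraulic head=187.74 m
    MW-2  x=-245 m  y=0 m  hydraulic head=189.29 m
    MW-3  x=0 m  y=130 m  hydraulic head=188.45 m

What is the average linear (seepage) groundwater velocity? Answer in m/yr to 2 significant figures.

∂h/∂x = (189.29 − 187.74) / (-245 − 0) = -0.006327
∂h/∂y = (188.45 − 187.74) / (130 − 0) = +0.005462
|∇h| = √(-0.006327² + 0.005462²) = 0.008358
Seepage velocity v = K·i/n = 0.75 × 0.008358 / 0.07 = 0.08955 m/day = 32.71 m/yr.

33 m/yr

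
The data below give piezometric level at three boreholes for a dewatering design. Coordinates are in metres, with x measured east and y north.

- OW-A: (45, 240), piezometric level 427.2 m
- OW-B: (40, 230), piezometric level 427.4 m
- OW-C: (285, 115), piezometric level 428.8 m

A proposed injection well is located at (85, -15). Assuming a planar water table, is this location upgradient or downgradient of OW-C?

Differences from OW-A: to OW-B (Δx, Δy, Δh) = (-5, -10, +0.2); to OW-C = (240, -125, +1.6).
Determinant of the coordinate differences = (-5)·(-125) − 240·(-10) = 3025.
∂h/∂x = [(+0.2)·(-125) − (+1.6)·(-10)] / 3025 = -0.002975
∂h/∂y = [(-5)·(+1.6) − 240·(+0.2)] / 3025 = -0.01851
Head at (85, -15) = 427.2 + (-0.002975)·(40) + (-0.01851)·(-255) = 431.80 m.
That is higher than the 428.8 m at OW-C, so the point is upgradient.

upgradient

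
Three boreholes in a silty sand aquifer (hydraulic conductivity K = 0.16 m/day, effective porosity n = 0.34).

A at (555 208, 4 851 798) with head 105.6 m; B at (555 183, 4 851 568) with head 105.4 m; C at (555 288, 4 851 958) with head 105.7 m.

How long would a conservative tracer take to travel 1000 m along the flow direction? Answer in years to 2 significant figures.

With h = a·x + b·y + c and A as origin, the differences give:
  (-25)·a + (-230)·b = -0.2
  80·a + 160·b = +0.1
Eliminate b (×160 and ×(-230), subtract): 14400·a = -9.00 → a = ∂h/∂x = -0.0006250
Back-substitute: b = ∂h/∂y = +0.0009375.
|∇h| = √(-0.0006250² + 0.0009375²) = 0.001127
Seepage velocity v = K·i/n = 0.16 × 0.001127 / 0.34 = 0.0005304 m/day.
t = 1000 / 0.0005304 = 1.885e+06 days = 5.16e+03 years.

5200 years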